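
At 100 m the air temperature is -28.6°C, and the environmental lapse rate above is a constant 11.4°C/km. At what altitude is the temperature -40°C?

Height above start = (-28.6 − (-40)) / 11.4 = 1 km
Altitude = 100 m + 1000 m = 1100 m

1100 m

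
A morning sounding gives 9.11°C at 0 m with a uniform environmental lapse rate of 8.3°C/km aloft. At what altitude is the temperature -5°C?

1700 m

Height above start = (9.11 − (-5)) / 8.3 = 1.7 km
Altitude = 0 m + 1700 m = 1700 m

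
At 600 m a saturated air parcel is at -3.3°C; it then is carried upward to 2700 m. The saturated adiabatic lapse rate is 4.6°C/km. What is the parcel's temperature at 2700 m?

From 600 m to 2700 m (saturated adiabatic): cools by 4.6 × 2.1 = 9.66°C, giving -12.96°C.

-12.96°C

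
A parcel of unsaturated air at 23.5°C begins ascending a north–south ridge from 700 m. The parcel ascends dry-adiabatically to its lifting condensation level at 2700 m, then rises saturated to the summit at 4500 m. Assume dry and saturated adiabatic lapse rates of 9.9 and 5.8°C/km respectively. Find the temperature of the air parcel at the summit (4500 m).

700–2700 m, dry: Δz = 2 km ⇒ ΔT = -19.8°C; T = 3.7°C
2700–4500 m, saturated: Δz = 1.8 km ⇒ ΔT = -10.44°C; T = -6.74°C

-6.74°C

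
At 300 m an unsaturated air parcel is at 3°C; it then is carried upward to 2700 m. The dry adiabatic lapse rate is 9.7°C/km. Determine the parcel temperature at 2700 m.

From 300 m to 2700 m (dry adiabatic): cools by 9.7 × 2.4 = 23.28°C, giving -20.28°C.

-20.28°C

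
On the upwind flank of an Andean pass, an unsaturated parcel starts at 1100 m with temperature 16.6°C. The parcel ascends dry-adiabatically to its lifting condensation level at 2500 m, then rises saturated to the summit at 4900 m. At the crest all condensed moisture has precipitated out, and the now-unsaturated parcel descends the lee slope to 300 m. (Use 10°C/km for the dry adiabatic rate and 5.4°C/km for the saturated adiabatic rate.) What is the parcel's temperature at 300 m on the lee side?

Dry to 2500 m: -10 × 1.4 km = -14°C, so T = 2.6°C.
Saturated to 4900 m: -5.4 × 2.4 km = -12.96°C, so T = -10.36°C.
Dry descent to 300 m: +10 × 4.6 km = +46°C, so T = 35.64°C.

35.64°C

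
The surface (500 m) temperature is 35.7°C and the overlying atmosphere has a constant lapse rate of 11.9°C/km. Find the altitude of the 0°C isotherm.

Height above start = (35.7 − 0) / 11.9 = 3 km
Altitude = 500 m + 3000 m = 3500 m

3500 m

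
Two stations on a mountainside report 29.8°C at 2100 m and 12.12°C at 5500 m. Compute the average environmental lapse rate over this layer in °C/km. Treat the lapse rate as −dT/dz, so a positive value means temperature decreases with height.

Γ = −ΔT/Δz = (29.8 − 12.12) / (5500 − 2100) m
  = 17.68°C / 3.4 km = 5.2°C/km

5.2°C/km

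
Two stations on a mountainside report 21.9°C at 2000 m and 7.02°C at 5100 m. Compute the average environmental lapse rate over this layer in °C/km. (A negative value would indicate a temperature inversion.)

Γ = −ΔT/Δz = (21.9 − 7.02) / (5100 − 2000) m
  = 14.88°C / 3.1 km = 4.8°C/km

4.8°C/km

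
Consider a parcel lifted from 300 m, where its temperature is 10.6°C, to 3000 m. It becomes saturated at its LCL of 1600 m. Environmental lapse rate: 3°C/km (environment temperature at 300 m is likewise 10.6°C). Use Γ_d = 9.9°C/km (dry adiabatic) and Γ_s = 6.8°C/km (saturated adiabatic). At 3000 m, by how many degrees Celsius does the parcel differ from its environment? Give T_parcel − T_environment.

-14.29°C (parcel cooler than environment)

Parcel:
  300 → 1600 m (dry, 9.9°C/km): ΔT = -9.9 × 1.3 = -12.87°C → T = -2.27°C
  1600 → 3000 m (saturated, 6.8°C/km): ΔT = -6.8 × 1.4 = -9.52°C → T = -11.79°C
Environment:
  300 → 3000 m (environment, 3°C/km): ΔT = -3 × 2.7 = -8.1°C → T = 2.5°C
T_parcel − T_env = -11.79 − 2.5 = -14.29°C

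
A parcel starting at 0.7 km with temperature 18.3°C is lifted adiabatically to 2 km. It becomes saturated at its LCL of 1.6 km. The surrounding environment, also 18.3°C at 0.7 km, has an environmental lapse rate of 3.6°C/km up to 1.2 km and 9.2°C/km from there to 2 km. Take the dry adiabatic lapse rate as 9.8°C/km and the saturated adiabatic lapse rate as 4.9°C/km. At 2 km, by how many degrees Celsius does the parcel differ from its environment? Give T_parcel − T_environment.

-1.62°C (parcel cooler than environment)

Parcel:
  700 → 1600 m (dry, 9.8°C/km): ΔT = -9.8 × 0.9 = -8.82°C → T = 9.48°C
  1600 → 2000 m (saturated, 4.9°C/km): ΔT = -4.9 × 0.4 = -1.96°C → T = 7.52°C
Environment:
  700 → 1200 m (environment, lower layer, 3.6°C/km): ΔT = -3.6 × 0.5 = -1.8°C → T = 16.5°C
  1200 → 2000 m (environment, upper layer, 9.2°C/km): ΔT = -9.2 × 0.8 = -7.36°C → T = 9.14°C
T_parcel − T_env = 7.52 − 9.14 = -1.62°C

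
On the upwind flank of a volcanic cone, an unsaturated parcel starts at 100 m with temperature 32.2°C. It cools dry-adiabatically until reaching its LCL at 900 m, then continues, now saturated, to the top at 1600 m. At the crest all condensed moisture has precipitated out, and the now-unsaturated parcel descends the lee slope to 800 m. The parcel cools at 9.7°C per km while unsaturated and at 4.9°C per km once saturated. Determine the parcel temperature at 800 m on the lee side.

28.77°C

100–900 m, dry: Δz = 0.8 km ⇒ ΔT = -7.76°C; T = 24.44°C
900–1600 m, saturated: Δz = 0.7 km ⇒ ΔT = -3.43°C; T = 21.01°C
1600–800 m, dry descent: Δz = 0.8 km ⇒ ΔT = +7.76°C; T = 28.77°C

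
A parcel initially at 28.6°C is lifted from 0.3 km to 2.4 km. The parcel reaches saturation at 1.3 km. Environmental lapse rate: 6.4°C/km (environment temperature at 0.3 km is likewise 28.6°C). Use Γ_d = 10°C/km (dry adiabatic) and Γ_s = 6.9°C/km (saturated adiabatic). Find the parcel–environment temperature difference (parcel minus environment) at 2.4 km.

-4.15°C (parcel cooler than environment)

Parcel:
  300 → 1300 m (dry, 10°C/km): ΔT = -10 × 1 = -10°C → T = 18.6°C
  1300 → 2400 m (saturated, 6.9°C/km): ΔT = -6.9 × 1.1 = -7.59°C → T = 11.01°C
Environment:
  300 → 2400 m (environment, 6.4°C/km): ΔT = -6.4 × 2.1 = -13.44°C → T = 15.16°C
T_parcel − T_env = 11.01 − 15.16 = -4.15°C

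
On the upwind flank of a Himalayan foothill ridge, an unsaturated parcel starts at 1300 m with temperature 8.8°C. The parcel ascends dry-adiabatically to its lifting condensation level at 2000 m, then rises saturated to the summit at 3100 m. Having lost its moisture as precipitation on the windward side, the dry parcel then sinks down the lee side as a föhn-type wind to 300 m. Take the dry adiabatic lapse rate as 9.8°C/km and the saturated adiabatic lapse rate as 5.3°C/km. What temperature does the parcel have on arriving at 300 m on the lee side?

23.55°C

Dry to 2000 m: -9.8 × 0.7 km = -6.86°C, so T = 1.94°C.
Saturated to 3100 m: -5.3 × 1.1 km = -5.83°C, so T = -3.89°C.
Dry descent to 300 m: +9.8 × 2.8 km = +27.44°C, so T = 23.55°C.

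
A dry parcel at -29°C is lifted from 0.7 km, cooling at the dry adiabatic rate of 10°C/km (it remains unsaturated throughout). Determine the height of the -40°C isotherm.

1.8 km

Height above start = (-29 − (-40)) / 10 = 1.1 km
Altitude = 700 m + 1100 m = 1800 m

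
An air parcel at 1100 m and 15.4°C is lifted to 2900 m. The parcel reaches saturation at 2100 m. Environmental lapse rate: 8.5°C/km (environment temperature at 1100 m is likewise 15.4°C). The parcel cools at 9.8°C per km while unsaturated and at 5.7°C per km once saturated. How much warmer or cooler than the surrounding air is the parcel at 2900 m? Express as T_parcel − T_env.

Parcel:
  1100 → 2100 m (dry, 9.8°C/km): ΔT = -9.8 × 1 = -9.8°C → T = 5.6°C
  2100 → 2900 m (saturated, 5.7°C/km): ΔT = -5.7 × 0.8 = -4.56°C → T = 1.04°C
Environment:
  1100 → 2900 m (environment, 8.5°C/km): ΔT = -8.5 × 1.8 = -15.3°C → T = 0.1°C
T_parcel − T_env = 1.04 − 0.1 = +0.94°C

+0.94°C (parcel warmer than environment)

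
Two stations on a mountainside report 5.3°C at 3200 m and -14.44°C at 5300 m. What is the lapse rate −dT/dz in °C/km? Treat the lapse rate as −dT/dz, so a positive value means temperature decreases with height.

Γ = −ΔT/Δz = (5.3 − (-14.44)) / (5300 − 3200) m
  = 19.74°C / 2.1 km = 9.4°C/km

9.4°C/km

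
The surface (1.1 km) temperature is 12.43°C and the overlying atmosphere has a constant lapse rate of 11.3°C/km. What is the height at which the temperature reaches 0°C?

2.2 km

Height above start = (12.43 − 0) / 11.3 = 1.1 km
Altitude = 1100 m + 1100 m = 2200 m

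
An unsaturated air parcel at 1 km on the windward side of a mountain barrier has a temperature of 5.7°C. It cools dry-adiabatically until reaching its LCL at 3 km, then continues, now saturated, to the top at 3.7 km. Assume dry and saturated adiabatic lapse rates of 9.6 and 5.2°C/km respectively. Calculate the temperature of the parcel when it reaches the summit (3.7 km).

-17.14°C

Dry to 3000 m: -9.6 × 2 km = -19.2°C, so T = -13.5°C.
Saturated to 3700 m: -5.2 × 0.7 km = -3.64°C, so T = -17.14°C.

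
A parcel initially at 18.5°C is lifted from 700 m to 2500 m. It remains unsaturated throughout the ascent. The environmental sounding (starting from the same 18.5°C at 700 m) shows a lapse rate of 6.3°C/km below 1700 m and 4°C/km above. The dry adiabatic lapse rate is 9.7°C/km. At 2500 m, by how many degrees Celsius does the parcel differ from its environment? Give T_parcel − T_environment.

Parcel:
  Dry to 2500 m: -9.7 × 1.8 km = -17.46°C, so T = 1.04°C.
Environment:
  Environment, lower layer to 1700 m: -6.3 × 1 km = -6.3°C, so T = 12.2°C.
  Environment, upper layer to 2500 m: -4 × 0.8 km = -3.2°C, so T = 9°C.
T_parcel − T_env = 1.04 − 9 = -7.96°C

-7.96°C (parcel cooler than environment)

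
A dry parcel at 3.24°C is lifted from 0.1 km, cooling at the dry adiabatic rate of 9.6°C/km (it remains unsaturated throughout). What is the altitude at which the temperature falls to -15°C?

2 km

Height above start = (3.24 − (-15)) / 9.6 = 1.9 km
Altitude = 100 m + 1900 m = 2000 m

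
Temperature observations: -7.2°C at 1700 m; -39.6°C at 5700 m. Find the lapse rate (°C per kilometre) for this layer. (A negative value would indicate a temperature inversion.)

8.1°C/km

Γ = −ΔT/Δz = (-7.2 − (-39.6)) / (5700 − 1700) m
  = 32.4°C / 4 km = 8.1°C/km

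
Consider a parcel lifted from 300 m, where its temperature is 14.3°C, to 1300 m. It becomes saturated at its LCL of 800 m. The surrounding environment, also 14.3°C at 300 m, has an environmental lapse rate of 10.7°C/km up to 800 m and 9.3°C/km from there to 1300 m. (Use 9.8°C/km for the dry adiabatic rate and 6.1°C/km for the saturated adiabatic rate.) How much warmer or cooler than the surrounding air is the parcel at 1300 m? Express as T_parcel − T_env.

+2.05°C (parcel warmer than environment)

Parcel:
  From 300 m to 800 m (dry): cools by 9.8 × 0.5 = 4.9°C, giving 9.4°C.
  From 800 m to 1300 m (saturated): cools by 6.1 × 0.5 = 3.05°C, giving 6.35°C.
Environment:
  From 300 m to 800 m (environment, lower layer): cools by 10.7 × 0.5 = 5.35°C, giving 8.95°C.
  From 800 m to 1300 m (environment, upper layer): cools by 9.3 × 0.5 = 4.65°C, giving 4.3°C.
T_parcel − T_env = 6.35 − 4.3 = +2.05°C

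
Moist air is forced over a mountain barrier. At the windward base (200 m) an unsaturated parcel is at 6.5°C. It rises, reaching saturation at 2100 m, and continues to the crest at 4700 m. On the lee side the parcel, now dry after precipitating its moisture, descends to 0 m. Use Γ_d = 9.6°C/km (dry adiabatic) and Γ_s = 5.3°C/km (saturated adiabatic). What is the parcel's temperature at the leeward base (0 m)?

19.6°C

From 200 m to 2100 m (dry): cools by 9.6 × 1.9 = 18.24°C, giving -11.74°C.
From 2100 m to 4700 m (saturated): cools by 5.3 × 2.6 = 13.78°C, giving -25.52°C.
From 4700 m to 0 m (dry descent): warms by 9.6 × 4.7 = 45.12°C, giving 19.6°C.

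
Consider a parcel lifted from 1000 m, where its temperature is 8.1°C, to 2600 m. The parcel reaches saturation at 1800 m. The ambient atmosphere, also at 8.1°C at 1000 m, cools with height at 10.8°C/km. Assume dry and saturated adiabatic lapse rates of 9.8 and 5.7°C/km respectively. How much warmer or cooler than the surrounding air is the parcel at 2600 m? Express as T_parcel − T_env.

Parcel:
  1000 → 1800 m (dry, 9.8°C/km): ΔT = -9.8 × 0.8 = -7.84°C → T = 0.26°C
  1800 → 2600 m (saturated, 5.7°C/km): ΔT = -5.7 × 0.8 = -4.56°C → T = -4.3°C
Environment:
  1000 → 2600 m (environment, 10.8°C/km): ΔT = -10.8 × 1.6 = -17.28°C → T = -9.18°C
T_parcel − T_env = -4.3 − (-9.18) = +4.88°C

+4.88°C (parcel warmer than environment)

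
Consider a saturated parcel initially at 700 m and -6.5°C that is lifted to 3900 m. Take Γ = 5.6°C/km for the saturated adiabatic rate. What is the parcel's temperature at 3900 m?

700 → 3900 m (saturated adiabatic, 5.6°C/km): ΔT = -5.6 × 3.2 = -17.92°C → T = -24.42°C

-24.42°C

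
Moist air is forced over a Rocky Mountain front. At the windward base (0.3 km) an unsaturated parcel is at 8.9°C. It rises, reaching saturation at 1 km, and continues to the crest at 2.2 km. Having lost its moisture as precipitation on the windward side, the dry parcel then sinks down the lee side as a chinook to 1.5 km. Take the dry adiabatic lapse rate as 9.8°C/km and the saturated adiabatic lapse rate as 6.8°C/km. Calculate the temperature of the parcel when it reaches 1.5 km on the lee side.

From 300 m to 1000 m (dry): cools by 9.8 × 0.7 = 6.86°C, giving 2.04°C.
From 1000 m to 2200 m (saturated): cools by 6.8 × 1.2 = 8.16°C, giving -6.12°C.
From 2200 m to 1500 m (dry descent): warms by 9.8 × 0.7 = 6.86°C, giving 0.74°C.

0.74°C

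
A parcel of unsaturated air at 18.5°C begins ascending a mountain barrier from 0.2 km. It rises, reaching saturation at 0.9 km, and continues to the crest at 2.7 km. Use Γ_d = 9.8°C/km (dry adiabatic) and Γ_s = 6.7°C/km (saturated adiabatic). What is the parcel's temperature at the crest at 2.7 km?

-0.42°C

200–900 m, dry: Δz = 0.7 km ⇒ ΔT = -6.86°C; T = 11.64°C
900–2700 m, saturated: Δz = 1.8 km ⇒ ΔT = -12.06°C; T = -0.42°C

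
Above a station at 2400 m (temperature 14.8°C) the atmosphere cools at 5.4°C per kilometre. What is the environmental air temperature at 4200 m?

5.08°C

2400 → 4200 m (environmental, 5.4°C/km): ΔT = -5.4 × 1.8 = -9.72°C → T = 5.08°C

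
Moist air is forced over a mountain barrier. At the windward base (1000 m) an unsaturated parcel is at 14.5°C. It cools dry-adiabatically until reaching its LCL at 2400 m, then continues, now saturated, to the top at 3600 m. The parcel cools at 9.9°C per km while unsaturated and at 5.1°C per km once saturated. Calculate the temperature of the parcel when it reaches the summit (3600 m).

1000–2400 m, dry: Δz = 1.4 km ⇒ ΔT = -13.86°C; T = 0.64°C
2400–3600 m, saturated: Δz = 1.2 km ⇒ ΔT = -6.12°C; T = -5.48°C

-5.48°C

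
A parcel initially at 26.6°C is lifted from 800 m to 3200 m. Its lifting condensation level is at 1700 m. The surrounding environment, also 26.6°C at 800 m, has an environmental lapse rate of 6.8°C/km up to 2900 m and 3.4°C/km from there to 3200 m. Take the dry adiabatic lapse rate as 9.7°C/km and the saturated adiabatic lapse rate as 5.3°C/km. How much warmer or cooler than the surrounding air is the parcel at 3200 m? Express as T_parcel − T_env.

-1.38°C (parcel cooler than environment)

Parcel:
  From 800 m to 1700 m (dry): cools by 9.7 × 0.9 = 8.73°C, giving 17.87°C.
  From 1700 m to 3200 m (saturated): cools by 5.3 × 1.5 = 7.95°C, giving 9.92°C.
Environment:
  From 800 m to 2900 m (environment, lower layer): cools by 6.8 × 2.1 = 14.28°C, giving 12.32°C.
  From 2900 m to 3200 m (environment, upper layer): cools by 3.4 × 0.3 = 1.02°C, giving 11.3°C.
T_parcel − T_env = 9.92 − 11.3 = -1.38°C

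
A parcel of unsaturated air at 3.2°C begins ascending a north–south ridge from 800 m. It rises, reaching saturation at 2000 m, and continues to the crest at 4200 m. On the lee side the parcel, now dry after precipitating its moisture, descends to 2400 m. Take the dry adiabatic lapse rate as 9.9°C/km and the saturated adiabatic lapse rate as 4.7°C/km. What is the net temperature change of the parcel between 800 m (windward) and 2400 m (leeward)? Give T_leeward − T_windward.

-4.4°C

Dry to 2000 m: -9.9 × 1.2 km = -11.88°C, so T = -8.68°C.
Saturated to 4200 m: -4.7 × 2.2 km = -10.34°C, so T = -19.02°C.
Dry descent to 2400 m: +9.9 × 1.8 km = +17.82°C, so T = -1.2°C.
Net change vs windward start: -1.2 − 3.2 = -4.4°C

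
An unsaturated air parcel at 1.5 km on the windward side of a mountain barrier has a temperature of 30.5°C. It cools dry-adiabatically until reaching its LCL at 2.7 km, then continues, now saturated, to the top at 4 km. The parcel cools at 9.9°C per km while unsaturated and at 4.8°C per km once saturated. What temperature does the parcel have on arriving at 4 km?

1500 → 2700 m (dry, 9.9°C/km): ΔT = -9.9 × 1.2 = -11.88°C → T = 18.62°C
2700 → 4000 m (saturated, 4.8°C/km): ΔT = -4.8 × 1.3 = -6.24°C → T = 12.38°C

12.38°C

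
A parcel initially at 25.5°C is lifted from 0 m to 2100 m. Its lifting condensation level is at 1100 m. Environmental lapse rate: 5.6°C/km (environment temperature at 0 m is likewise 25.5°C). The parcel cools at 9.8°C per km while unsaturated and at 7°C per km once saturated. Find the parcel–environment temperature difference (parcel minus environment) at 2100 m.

Parcel:
  From 0 m to 1100 m (dry): cools by 9.8 × 1.1 = 10.78°C, giving 14.72°C.
  From 1100 m to 2100 m (saturated): cools by 7 × 1 = 7°C, giving 7.72°C.
Environment:
  From 0 m to 2100 m (environment): cools by 5.6 × 2.1 = 11.76°C, giving 13.74°C.
T_parcel − T_env = 7.72 − 13.74 = -6.02°C

-6.02°C (parcel cooler than environment)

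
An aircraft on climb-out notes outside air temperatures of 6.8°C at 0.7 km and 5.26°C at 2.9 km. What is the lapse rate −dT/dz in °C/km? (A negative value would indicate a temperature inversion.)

0.7°C/km

Γ = −ΔT/Δz = (6.8 − 5.26) / (2900 − 700) m
  = 1.54°C / 2.2 km = 0.7°C/km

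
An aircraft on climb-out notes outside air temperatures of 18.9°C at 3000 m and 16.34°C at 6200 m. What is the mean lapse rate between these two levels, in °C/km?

Γ = −ΔT/Δz = (18.9 − 16.34) / (6200 − 3000) m
  = 2.56°C / 3.2 km = 0.8°C/km

0.8°C/km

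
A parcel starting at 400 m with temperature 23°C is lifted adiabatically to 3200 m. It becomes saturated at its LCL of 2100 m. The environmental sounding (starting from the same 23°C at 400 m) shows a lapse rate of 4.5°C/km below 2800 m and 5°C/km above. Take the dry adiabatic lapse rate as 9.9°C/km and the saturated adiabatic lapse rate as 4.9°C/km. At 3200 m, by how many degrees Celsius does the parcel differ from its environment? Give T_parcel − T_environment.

-9.42°C (parcel cooler than environment)

Parcel:
  Dry to 2100 m: -9.9 × 1.7 km = -16.83°C, so T = 6.17°C.
  Saturated to 3200 m: -4.9 × 1.1 km = -5.39°C, so T = 0.78°C.
Environment:
  Environment, lower layer to 2800 m: -4.5 × 2.4 km = -10.8°C, so T = 12.2°C.
  Environment, upper layer to 3200 m: -5 × 0.4 km = -2°C, so T = 10.2°C.
T_parcel − T_env = 0.78 − 10.2 = -9.42°C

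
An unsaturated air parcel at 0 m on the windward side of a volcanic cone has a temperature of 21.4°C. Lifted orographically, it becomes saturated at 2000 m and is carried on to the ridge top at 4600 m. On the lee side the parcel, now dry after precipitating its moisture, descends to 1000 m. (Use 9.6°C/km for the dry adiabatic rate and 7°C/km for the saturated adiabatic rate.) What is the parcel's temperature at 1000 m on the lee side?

From 0 m to 2000 m (dry): cools by 9.6 × 2 = 19.2°C, giving 2.2°C.
From 2000 m to 4600 m (saturated): cools by 7 × 2.6 = 18.2°C, giving -16°C.
From 4600 m to 1000 m (dry descent): warms by 9.6 × 3.6 = 34.56°C, giving 18.56°C.

18.56°C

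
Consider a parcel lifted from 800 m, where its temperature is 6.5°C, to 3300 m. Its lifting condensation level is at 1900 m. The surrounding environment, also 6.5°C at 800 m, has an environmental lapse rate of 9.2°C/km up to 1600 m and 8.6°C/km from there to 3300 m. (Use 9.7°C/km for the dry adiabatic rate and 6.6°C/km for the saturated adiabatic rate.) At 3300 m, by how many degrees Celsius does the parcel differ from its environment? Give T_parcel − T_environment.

Parcel:
  800–1900 m, dry: Δz = 1.1 km ⇒ ΔT = -10.67°C; T = -4.17°C
  1900–3300 m, saturated: Δz = 1.4 km ⇒ ΔT = -9.24°C; T = -13.41°C
Environment:
  800–1600 m, environment, lower layer: Δz = 0.8 km ⇒ ΔT = -7.36°C; T = -0.86°C
  1600–3300 m, environment, upper layer: Δz = 1.7 km ⇒ ΔT = -14.62°C; T = -15.48°C
T_parcel − T_env = -13.41 − (-15.48) = +2.07°C

+2.07°C (parcel warmer than environment)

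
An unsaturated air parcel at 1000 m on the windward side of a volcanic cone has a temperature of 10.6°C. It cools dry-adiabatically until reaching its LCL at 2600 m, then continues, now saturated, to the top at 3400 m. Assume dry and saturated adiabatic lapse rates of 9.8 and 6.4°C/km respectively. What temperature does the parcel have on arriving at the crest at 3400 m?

1000 → 2600 m (dry, 9.8°C/km): ΔT = -9.8 × 1.6 = -15.68°C → T = -5.08°C
2600 → 3400 m (saturated, 6.4°C/km): ΔT = -6.4 × 0.8 = -5.12°C → T = -10.2°C

-10.2°C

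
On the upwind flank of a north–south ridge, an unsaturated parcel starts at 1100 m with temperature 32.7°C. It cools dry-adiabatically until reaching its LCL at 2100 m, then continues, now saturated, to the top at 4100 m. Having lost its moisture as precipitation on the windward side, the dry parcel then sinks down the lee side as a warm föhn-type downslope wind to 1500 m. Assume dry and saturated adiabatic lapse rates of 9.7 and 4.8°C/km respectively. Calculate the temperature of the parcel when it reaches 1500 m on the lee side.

1100 → 2100 m (dry, 9.7°C/km): ΔT = -9.7 × 1 = -9.7°C → T = 23°C
2100 → 4100 m (saturated, 4.8°C/km): ΔT = -4.8 × 2 = -9.6°C → T = 13.4°C
4100 → 1500 m (dry descent, 9.7°C/km): ΔT = +9.7 × 2.6 = +25.22°C → T = 38.62°C

38.62°C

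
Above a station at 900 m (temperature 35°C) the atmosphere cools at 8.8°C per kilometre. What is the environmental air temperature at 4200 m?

900–4200 m, environmental: Δz = 3.3 km ⇒ ΔT = -29.04°C; T = 5.96°C

5.96°C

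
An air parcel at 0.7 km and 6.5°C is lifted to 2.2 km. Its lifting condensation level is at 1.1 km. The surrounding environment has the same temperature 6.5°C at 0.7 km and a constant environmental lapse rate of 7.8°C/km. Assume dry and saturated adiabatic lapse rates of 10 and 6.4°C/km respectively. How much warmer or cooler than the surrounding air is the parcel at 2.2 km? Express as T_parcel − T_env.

Parcel:
  Dry to 1100 m: -10 × 0.4 km = -4°C, so T = 2.5°C.
  Saturated to 2200 m: -6.4 × 1.1 km = -7.04°C, so T = -4.54°C.
Environment:
  Environment to 2200 m: -7.8 × 1.5 km = -11.7°C, so T = -5.2°C.
T_parcel − T_env = -4.54 − (-5.2) = +0.66°C

+0.66°C (parcel warmer than environment)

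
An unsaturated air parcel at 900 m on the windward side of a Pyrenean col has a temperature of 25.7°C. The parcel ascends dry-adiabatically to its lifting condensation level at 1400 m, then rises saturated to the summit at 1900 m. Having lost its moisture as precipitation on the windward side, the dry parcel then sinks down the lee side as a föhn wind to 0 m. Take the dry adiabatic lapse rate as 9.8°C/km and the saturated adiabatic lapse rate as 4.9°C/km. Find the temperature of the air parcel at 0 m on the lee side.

From 900 m to 1400 m (dry): cools by 9.8 × 0.5 = 4.9°C, giving 20.8°C.
From 1400 m to 1900 m (saturated): cools by 4.9 × 0.5 = 2.45°C, giving 18.35°C.
From 1900 m to 0 m (dry descent): warms by 9.8 × 1.9 = 18.62°C, giving 36.97°C.

36.97°C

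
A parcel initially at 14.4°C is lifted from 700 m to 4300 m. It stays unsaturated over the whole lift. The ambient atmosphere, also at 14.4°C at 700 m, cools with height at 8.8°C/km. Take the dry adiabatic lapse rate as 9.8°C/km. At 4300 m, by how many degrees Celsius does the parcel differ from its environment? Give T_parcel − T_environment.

Parcel:
  From 700 m to 4300 m (dry): cools by 9.8 × 3.6 = 35.28°C, giving -20.88°C.
Environment:
  From 700 m to 4300 m (environment): cools by 8.8 × 3.6 = 31.68°C, giving -17.28°C.
T_parcel − T_env = -20.88 − (-17.28) = -3.6°C

-3.6°C (parcel cooler than environment)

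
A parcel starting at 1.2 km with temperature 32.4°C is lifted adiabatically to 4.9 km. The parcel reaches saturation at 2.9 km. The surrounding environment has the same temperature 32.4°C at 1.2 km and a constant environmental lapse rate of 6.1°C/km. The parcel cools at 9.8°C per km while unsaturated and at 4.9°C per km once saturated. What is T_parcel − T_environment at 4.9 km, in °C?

Parcel:
  1200 → 2900 m (dry, 9.8°C/km): ΔT = -9.8 × 1.7 = -16.66°C → T = 15.74°C
  2900 → 4900 m (saturated, 4.9°C/km): ΔT = -4.9 × 2 = -9.8°C → T = 5.94°C
Environment:
  1200 → 4900 m (environment, 6.1°C/km): ΔT = -6.1 × 3.7 = -22.57°C → T = 9.83°C
T_parcel − T_env = 5.94 − 9.83 = -3.89°C

-3.89°C (parcel cooler than environment)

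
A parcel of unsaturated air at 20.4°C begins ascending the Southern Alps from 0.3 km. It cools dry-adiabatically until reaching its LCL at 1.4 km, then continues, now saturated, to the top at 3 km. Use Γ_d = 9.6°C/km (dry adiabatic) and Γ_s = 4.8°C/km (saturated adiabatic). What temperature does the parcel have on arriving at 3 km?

2.16°C

From 300 m to 1400 m (dry): cools by 9.6 × 1.1 = 10.56°C, giving 9.84°C.
From 1400 m to 3000 m (saturated): cools by 4.8 × 1.6 = 7.68°C, giving 2.16°C.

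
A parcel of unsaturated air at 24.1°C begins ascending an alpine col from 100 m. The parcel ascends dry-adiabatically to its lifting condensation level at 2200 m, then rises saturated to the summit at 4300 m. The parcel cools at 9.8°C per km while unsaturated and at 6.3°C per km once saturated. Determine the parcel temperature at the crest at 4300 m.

-9.71°C

100–2200 m, dry: Δz = 2.1 km ⇒ ΔT = -20.58°C; T = 3.52°C
2200–4300 m, saturated: Δz = 2.1 km ⇒ ΔT = -13.23°C; T = -9.71°C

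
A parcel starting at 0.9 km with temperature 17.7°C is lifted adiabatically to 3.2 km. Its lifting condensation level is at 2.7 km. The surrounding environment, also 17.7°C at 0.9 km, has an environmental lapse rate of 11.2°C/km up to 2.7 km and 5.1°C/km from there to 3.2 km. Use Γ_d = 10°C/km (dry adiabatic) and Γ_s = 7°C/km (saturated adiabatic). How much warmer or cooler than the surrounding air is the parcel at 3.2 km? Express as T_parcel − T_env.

+1.21°C (parcel warmer than environment)

Parcel:
  Dry to 2700 m: -10 × 1.8 km = -18°C, so T = -0.3°C.
  Saturated to 3200 m: -7 × 0.5 km = -3.5°C, so T = -3.8°C.
Environment:
  Environment, lower layer to 2700 m: -11.2 × 1.8 km = -20.16°C, so T = -2.46°C.
  Environment, upper layer to 3200 m: -5.1 × 0.5 km = -2.55°C, so T = -5.01°C.
T_parcel − T_env = -3.8 − (-5.01) = +1.21°C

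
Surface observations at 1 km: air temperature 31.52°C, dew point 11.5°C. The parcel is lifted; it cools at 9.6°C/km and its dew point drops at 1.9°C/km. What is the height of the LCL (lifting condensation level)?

T and T_d converge at 9.6 − 1.9 = 7.7°C per km
Height above start = (31.52 − 11.5) / 7.7 = 2.6 km
LCL altitude = 1000 m + 2600 m = 3600 m

3.6 km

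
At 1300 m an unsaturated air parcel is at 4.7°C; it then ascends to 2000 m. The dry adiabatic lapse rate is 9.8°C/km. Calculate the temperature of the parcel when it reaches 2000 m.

-2.16°C

1300–2000 m, dry adiabatic: Δz = 0.7 km ⇒ ΔT = -6.86°C; T = -2.16°C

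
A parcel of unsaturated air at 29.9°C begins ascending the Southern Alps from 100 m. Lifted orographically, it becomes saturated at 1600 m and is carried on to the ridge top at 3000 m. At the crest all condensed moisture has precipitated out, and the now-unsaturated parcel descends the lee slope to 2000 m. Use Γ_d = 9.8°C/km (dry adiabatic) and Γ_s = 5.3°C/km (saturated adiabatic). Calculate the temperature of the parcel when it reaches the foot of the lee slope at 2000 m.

17.58°C

Dry to 1600 m: -9.8 × 1.5 km = -14.7°C, so T = 15.2°C.
Saturated to 3000 m: -5.3 × 1.4 km = -7.42°C, so T = 7.78°C.
Dry descent to 2000 m: +9.8 × 1 km = +9.8°C, so T = 17.58°C.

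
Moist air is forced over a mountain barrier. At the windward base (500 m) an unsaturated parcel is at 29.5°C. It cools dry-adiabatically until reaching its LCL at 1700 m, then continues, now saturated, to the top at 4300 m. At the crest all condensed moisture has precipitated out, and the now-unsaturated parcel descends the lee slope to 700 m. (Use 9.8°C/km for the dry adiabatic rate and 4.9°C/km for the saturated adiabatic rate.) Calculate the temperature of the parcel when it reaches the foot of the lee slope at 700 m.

40.28°C

500–1700 m, dry: Δz = 1.2 km ⇒ ΔT = -11.76°C; T = 17.74°C
1700–4300 m, saturated: Δz = 2.6 km ⇒ ΔT = -12.74°C; T = 5°C
4300–700 m, dry descent: Δz = 3.6 km ⇒ ΔT = +35.28°C; T = 40.28°C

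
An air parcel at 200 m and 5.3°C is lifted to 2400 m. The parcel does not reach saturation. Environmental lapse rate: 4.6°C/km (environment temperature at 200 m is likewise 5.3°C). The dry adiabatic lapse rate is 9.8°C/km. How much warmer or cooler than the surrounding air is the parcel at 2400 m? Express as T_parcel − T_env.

-11.44°C (parcel cooler than environment)

Parcel:
  Dry to 2400 m: -9.8 × 2.2 km = -21.56°C, so T = -16.26°C.
Environment:
  Environment to 2400 m: -4.6 × 2.2 km = -10.12°C, so T = -4.82°C.
T_parcel − T_env = -16.26 − (-4.82) = -11.44°C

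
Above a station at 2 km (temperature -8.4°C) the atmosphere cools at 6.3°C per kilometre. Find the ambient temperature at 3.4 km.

From 2000 m to 3400 m (environmental): cools by 6.3 × 1.4 = 8.82°C, giving -17.22°C.

-17.22°C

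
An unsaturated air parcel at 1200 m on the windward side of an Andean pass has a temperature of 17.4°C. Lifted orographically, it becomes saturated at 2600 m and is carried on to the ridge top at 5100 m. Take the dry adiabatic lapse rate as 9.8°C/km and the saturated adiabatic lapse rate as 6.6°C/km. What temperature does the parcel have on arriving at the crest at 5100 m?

Dry to 2600 m: -9.8 × 1.4 km = -13.72°C, so T = 3.68°C.
Saturated to 5100 m: -6.6 × 2.5 km = -16.5°C, so T = -12.82°C.

-12.82°C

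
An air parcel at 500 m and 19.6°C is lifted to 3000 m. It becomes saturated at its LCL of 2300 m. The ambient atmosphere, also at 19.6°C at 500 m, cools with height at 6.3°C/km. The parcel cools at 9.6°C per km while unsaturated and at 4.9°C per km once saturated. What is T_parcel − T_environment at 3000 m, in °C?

-4.96°C (parcel cooler than environment)

Parcel:
  Dry to 2300 m: -9.6 × 1.8 km = -17.28°C, so T = 2.32°C.
  Saturated to 3000 m: -4.9 × 0.7 km = -3.43°C, so T = -1.11°C.
Environment:
  Environment to 3000 m: -6.3 × 2.5 km = -15.75°C, so T = 3.85°C.
T_parcel − T_env = -1.11 − 3.85 = -4.96°C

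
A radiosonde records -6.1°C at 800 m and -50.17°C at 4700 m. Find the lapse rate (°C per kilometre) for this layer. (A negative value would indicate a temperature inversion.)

11.3°C/km

Γ = −ΔT/Δz = (-6.1 − (-50.17)) / (4700 − 800) m
  = 44.07°C / 3.9 km = 11.3°C/km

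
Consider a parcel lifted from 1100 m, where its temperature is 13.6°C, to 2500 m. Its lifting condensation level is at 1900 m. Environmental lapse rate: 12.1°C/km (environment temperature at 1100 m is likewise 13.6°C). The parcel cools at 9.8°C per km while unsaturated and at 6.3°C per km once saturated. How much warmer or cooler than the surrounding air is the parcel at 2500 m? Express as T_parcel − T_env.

Parcel:
  Dry to 1900 m: -9.8 × 0.8 km = -7.84°C, so T = 5.76°C.
  Saturated to 2500 m: -6.3 × 0.6 km = -3.78°C, so T = 1.98°C.
Environment:
  Environment to 2500 m: -12.1 × 1.4 km = -16.94°C, so T = -3.34°C.
T_parcel − T_env = 1.98 − (-3.34) = +5.32°C

+5.32°C (parcel warmer than environment)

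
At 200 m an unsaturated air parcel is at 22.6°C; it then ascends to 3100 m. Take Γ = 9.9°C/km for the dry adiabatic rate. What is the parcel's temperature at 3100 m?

-6.11°C

Dry adiabatic to 3100 m: -9.9 × 2.9 km = -28.71°C, so T = -6.11°C.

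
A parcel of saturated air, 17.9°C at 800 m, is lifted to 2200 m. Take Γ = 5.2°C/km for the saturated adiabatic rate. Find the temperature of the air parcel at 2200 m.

800–2200 m, saturated adiabatic: Δz = 1.4 km ⇒ ΔT = -7.28°C; T = 10.62°C

10.62°C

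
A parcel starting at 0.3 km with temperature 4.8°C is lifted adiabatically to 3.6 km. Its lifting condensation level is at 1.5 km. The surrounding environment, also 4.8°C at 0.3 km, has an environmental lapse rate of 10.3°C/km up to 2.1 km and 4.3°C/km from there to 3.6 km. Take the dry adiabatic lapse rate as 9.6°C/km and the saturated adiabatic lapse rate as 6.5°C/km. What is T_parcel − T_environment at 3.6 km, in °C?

-0.18°C (parcel cooler than environment)

Parcel:
  300–1500 m, dry: Δz = 1.2 km ⇒ ΔT = -11.52°C; T = -6.72°C
  1500–3600 m, saturated: Δz = 2.1 km ⇒ ΔT = -13.65°C; T = -20.37°C
Environment:
  300–2100 m, environment, lower layer: Δz = 1.8 km ⇒ ΔT = -18.54°C; T = -13.74°C
  2100–3600 m, environment, upper layer: Δz = 1.5 km ⇒ ΔT = -6.45°C; T = -20.19°C
T_parcel − T_env = -20.37 − (-20.19) = -0.18°C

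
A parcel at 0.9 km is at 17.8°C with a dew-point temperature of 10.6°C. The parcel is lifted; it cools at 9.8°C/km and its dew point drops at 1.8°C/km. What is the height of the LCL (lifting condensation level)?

T and T_d converge at 9.8 − 1.8 = 8°C per km
Height above start = (17.8 − 10.6) / 8 = 0.9 km
LCL altitude = 900 m + 900 m = 1800 m

1.8 km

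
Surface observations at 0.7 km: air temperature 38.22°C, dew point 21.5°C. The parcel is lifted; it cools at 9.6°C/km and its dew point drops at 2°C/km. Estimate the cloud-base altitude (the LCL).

2.9 km

T and T_d converge at 9.6 − 2 = 7.6°C per km
Height above start = (38.22 − 21.5) / 7.6 = 2.2 km
LCL altitude = 700 m + 2200 m = 2900 m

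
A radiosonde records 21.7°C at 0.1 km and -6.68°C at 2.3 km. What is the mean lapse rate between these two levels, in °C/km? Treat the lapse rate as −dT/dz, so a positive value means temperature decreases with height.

12.9°C/km

Γ = −ΔT/Δz = (21.7 − (-6.68)) / (2300 − 100) m
  = 28.38°C / 2.2 km = 12.9°C/km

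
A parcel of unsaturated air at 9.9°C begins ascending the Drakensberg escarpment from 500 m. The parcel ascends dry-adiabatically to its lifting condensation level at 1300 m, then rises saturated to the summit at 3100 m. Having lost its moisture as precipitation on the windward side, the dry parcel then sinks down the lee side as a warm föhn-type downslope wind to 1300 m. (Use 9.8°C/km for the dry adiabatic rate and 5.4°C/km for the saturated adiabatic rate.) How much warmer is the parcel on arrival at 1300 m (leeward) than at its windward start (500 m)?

500 → 1300 m (dry, 9.8°C/km): ΔT = -9.8 × 0.8 = -7.84°C → T = 2.06°C
1300 → 3100 m (saturated, 5.4°C/km): ΔT = -5.4 × 1.8 = -9.72°C → T = -7.66°C
3100 → 1300 m (dry descent, 9.8°C/km): ΔT = +9.8 × 1.8 = +17.64°C → T = 9.98°C
Net change vs windward start: 9.98 − 9.9 = +0.08°C

+0.08°C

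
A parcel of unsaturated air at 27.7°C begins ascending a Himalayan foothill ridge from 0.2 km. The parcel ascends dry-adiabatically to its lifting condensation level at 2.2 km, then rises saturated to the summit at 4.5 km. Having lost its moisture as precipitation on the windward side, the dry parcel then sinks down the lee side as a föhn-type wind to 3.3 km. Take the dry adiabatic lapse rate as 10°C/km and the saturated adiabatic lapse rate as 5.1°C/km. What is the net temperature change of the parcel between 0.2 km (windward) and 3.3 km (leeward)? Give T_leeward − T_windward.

-19.73°C

Dry to 2200 m: -10 × 2 km = -20°C, so T = 7.7°C.
Saturated to 4500 m: -5.1 × 2.3 km = -11.73°C, so T = -4.03°C.
Dry descent to 3300 m: +10 × 1.2 km = +12°C, so T = 7.97°C.
Net change vs windward start: 7.97 − 27.7 = -19.73°C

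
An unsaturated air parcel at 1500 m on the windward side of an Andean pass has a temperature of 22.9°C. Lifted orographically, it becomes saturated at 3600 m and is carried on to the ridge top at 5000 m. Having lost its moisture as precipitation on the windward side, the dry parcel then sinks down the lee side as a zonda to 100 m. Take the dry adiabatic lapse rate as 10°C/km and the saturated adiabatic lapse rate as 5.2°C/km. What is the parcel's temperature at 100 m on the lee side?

From 1500 m to 3600 m (dry): cools by 10 × 2.1 = 21°C, giving 1.9°C.
From 3600 m to 5000 m (saturated): cools by 5.2 × 1.4 = 7.28°C, giving -5.38°C.
From 5000 m to 100 m (dry descent): warms by 10 × 4.9 = 49°C, giving 43.62°C.

43.62°C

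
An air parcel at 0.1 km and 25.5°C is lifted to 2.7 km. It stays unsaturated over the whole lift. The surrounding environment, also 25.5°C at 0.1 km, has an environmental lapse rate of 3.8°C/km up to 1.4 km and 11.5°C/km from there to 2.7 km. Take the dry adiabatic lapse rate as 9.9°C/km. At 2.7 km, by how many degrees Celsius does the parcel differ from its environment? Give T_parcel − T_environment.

Parcel:
  100 → 2700 m (dry, 9.9°C/km): ΔT = -9.9 × 2.6 = -25.74°C → T = -0.24°C
Environment:
  100 → 1400 m (environment, lower layer, 3.8°C/km): ΔT = -3.8 × 1.3 = -4.94°C → T = 20.56°C
  1400 → 2700 m (environment, upper layer, 11.5°C/km): ΔT = -11.5 × 1.3 = -14.95°C → T = 5.61°C
T_parcel − T_env = -0.24 − 5.61 = -5.85°C

-5.85°C (parcel cooler than environment)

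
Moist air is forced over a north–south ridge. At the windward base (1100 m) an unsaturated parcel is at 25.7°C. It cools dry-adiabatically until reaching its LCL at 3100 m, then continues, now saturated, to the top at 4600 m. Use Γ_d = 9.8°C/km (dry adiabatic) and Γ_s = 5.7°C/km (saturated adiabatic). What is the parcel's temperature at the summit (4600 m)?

-2.45°C

1100–3100 m, dry: Δz = 2 km ⇒ ΔT = -19.6°C; T = 6.1°C
3100–4600 m, saturated: Δz = 1.5 km ⇒ ΔT = -8.55°C; T = -2.45°C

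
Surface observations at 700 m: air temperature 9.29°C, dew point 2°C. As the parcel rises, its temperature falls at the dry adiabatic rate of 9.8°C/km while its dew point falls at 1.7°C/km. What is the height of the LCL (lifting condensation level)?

1600 m

T and T_d converge at 9.8 − 1.7 = 8.1°C per km
Height above start = (9.29 − 2) / 8.1 = 0.9 km
LCL altitude = 700 m + 900 m = 1600 m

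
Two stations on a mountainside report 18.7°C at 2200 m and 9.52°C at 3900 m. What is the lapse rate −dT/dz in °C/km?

Γ = −ΔT/Δz = (18.7 − 9.52) / (3900 − 2200) m
  = 9.18°C / 1.7 km = 5.4°C/km

5.4°C/km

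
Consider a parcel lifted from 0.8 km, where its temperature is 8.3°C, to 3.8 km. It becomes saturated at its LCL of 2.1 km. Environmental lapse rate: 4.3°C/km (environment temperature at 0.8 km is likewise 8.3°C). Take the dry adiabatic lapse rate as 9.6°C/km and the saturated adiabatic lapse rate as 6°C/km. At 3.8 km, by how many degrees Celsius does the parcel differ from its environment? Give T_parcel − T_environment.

Parcel:
  800 → 2100 m (dry, 9.6°C/km): ΔT = -9.6 × 1.3 = -12.48°C → T = -4.18°C
  2100 → 3800 m (saturated, 6°C/km): ΔT = -6 × 1.7 = -10.2°C → T = -14.38°C
Environment:
  800 → 3800 m (environment, 4.3°C/km): ΔT = -4.3 × 3 = -12.9°C → T = -4.6°C
T_parcel − T_env = -14.38 − (-4.6) = -9.78°C

-9.78°C (parcel cooler than environment)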